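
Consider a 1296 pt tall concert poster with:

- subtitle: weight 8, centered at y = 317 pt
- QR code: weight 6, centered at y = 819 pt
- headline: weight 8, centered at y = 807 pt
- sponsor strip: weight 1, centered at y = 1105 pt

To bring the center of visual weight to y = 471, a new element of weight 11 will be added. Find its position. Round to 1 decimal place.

y ≈ 91.2

New total weight: (8 + 6 + 8 + 1) + 11 = 34.
y: target moment 34×471 = 16014; current 8·317 + 6·819 + 8·807 + 1·1105 = 15011; the new element supplies 1003, so y = 1003/11 ≈ 91.18.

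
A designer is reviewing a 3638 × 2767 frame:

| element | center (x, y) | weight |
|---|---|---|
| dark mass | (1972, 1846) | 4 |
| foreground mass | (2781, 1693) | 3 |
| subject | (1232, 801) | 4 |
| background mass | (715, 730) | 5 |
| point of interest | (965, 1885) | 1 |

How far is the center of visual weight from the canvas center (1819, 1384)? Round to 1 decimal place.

≈ 336.4

Weights sum to 4 + 3 + 4 + 5 + 1 = 17.
x: (4·1972 + 3·2781 + 4·1232 + 5·715 + 1·965) / 17 = 25699 / 17 ≈ 1511.71
y: (4·1846 + 3·1693 + 4·801 + 5·730 + 1·1885) / 17 = 21202 / 17 ≈ 1247.18
Offset from (1819, 1384): Δx ≈ -307.29, Δy ≈ -136.82; distance = √(Δx² + Δy²) ≈ 336.38.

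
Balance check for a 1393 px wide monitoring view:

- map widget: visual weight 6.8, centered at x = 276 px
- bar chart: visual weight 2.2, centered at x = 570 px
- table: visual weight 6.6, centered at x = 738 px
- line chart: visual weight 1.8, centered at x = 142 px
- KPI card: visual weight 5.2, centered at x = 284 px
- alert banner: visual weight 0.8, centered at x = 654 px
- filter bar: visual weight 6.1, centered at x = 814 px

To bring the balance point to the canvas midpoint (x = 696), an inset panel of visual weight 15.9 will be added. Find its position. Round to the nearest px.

x ≈ 1030

New total weight: (6.8 + 2.2 + 6.6 + 1.8 + 5.2 + 0.8 + 6.1) + 15.9 = 45.4.
Along x: (15222.6 + 15.9·x) / 45.4 = 696 (existing moment 6.8·276 + 2.2·570 + 6.6·738 + 1.8·142 + 5.2·284 + 0.8·654 + 6.1·814 = 15222.6) ⇒ x = (31598.4 − 15222.6) / 15.9 ≈ 1029.92.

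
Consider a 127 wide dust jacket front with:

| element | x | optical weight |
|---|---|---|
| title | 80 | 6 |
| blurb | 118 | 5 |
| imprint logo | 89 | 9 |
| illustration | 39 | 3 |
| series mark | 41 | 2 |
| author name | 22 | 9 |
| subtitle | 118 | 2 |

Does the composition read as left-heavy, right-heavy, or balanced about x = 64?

Weights sum to 6 + 5 + 9 + 3 + 2 + 9 + 2 = 36.
x: (6·80 + 5·118 + 9·89 + 3·39 + 2·41 + 9·22 + 2·118) / 36 = 2504 / 36 ≈ 69.56
69.6 lies right of the midline 64, so the layout is right-heavy.

right-heavy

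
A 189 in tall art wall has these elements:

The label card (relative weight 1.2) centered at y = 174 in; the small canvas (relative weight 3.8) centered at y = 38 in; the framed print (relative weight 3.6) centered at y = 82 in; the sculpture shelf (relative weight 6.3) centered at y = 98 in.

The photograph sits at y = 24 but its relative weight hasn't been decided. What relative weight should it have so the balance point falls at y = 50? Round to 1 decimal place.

w ≈ 20.0

Fixed elements: Σw = 1.2 + 3.8 + 3.6 + 6.3 = 14.9, Σw·y = 1.2·174 + 3.8·38 + 3.6·82 + 6.3·98 = 1265.8.
Balance at y = 50 requires (1265.8 + w·24) / (14.9 + w) = 50.
Solving: w = (50·14.9 − 1265.8) / (24 − 50) = -520.8 / -26 ≈ 20.03.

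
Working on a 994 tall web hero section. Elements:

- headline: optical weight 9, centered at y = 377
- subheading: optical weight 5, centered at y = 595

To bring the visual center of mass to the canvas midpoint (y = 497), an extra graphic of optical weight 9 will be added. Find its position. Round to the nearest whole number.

With the extra graphic, Σw becomes 9 + 5 + 9 = 23.
y: need Σw·y = 23·497 = 11431. Existing = 9·377 + 5·595 = 6368. Remainder 5063 / 9 ≈ 562.56.

y ≈ 563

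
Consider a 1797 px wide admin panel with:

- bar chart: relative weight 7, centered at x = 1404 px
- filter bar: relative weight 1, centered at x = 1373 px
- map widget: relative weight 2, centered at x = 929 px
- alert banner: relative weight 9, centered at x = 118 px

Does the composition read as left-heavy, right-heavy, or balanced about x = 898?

Total weight = 7 + 1 + 2 + 9 = 19.
x: (7·1404 + 1·1373 + 2·929 + 9·118) / 19 = 14121 / 19 ≈ 743.21
Since 743.2 is left of 898, the composition reads left-heavy.

left-heavy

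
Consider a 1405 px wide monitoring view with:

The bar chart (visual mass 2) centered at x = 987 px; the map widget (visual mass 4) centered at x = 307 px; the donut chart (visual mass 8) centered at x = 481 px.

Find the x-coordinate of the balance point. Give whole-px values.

Total weight = 2 + 4 + 8 = 14.
x: (2·987 + 4·307 + 8·481) / 14 = 7050 / 14 ≈ 503.57

x ≈ 504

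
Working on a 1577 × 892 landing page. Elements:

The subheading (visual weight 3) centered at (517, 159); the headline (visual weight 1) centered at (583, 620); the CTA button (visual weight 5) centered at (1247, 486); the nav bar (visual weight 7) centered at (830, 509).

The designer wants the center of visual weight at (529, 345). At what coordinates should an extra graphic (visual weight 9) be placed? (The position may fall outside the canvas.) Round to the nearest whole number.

With the extra graphic, Σw becomes 3 + 1 + 5 + 7 + 9 = 25.
Along x: (14179 + 9·x) / 25 = 529 (existing moment 3·517 + 1·583 + 5·1247 + 7·830 = 14179) ⇒ x = (13225 − 14179) / 9 ≈ -106.00.
Along y: (7090 + 9·y) / 25 = 345 (existing moment 3·159 + 1·620 + 5·486 + 7·509 = 7090) ⇒ y = (8625 − 7090) / 9 ≈ 170.56.

(-106, 171)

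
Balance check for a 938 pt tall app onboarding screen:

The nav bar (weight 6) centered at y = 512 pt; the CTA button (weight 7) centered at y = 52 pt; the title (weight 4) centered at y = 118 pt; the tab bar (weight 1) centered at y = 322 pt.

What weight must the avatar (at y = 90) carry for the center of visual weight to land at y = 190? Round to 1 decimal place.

w ≈ 8.1

Existing Σw = 18 (6 + 7 + 4 + 1); existing moment 6·512 + 7·52 + 4·118 + 1·322 = 4230.
For the centroid to hit 190: (4230 + w·90) / (18 + w) = 190.
Rearranging, w·(90 − 190) = 190·18 − 4230 = -810, so w ≈ -810/-100 = 8.10.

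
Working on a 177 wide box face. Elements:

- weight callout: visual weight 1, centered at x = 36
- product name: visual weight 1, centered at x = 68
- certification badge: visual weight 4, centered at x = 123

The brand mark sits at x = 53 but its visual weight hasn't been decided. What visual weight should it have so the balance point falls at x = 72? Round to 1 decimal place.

w ≈ 8.6

Existing Σw = 6 (1 + 1 + 4); existing moment 1·36 + 1·68 + 4·123 = 596.
Set Σw·x/Σw = 72: (596 + 53w) = 72·(6 + w).
Rearranging, w·(53 − 72) = 72·6 − 596 = -164, so w ≈ -164/-19 = 8.63.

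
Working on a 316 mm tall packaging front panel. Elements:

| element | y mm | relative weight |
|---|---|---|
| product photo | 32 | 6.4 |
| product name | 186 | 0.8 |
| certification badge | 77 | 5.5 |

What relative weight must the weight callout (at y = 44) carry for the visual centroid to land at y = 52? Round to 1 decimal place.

w ≈ 14.6

Fixed elements: Σw = 6.4 + 0.8 + 5.5 = 12.7, Σw·y = 6.4·32 + 0.8·186 + 5.5·77 = 777.1.
Balance at y = 52 requires (777.1 + w·44) / (12.7 + w) = 52.
Solving: w = (52·12.7 − 777.1) / (44 − 52) = -116.7 / -8 ≈ 14.59.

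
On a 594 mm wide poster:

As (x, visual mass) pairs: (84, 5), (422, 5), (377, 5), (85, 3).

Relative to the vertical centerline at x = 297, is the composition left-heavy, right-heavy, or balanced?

Total weight = 5 + 5 + 5 + 3 = 18.
Σw·x = 5·84 + 5·422 + 5·377 + 3·85 = 4670, so x̄ = 4670/18 ≈ 259.44.
Since 259.4 is left of 297, the composition reads left-heavy.

left-heavy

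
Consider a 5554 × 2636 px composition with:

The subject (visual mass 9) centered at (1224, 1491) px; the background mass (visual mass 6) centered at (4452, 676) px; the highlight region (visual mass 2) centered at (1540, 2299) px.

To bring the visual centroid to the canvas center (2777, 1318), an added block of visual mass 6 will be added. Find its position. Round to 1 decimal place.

(3843.8, 1373.5)

After adding the added block, total weight = 9 + 6 + 2 + 6 = 23.
x: target moment 23×2777 = 63871; current 9·1224 + 6·4452 + 2·1540 = 40808; the added block supplies 23063, so x = 23063/6 ≈ 3843.83.
y: target moment 23×1318 = 30314; current 9·1491 + 6·676 + 2·2299 = 22073; the added block supplies 8241, so y = 8241/6 ≈ 1373.50.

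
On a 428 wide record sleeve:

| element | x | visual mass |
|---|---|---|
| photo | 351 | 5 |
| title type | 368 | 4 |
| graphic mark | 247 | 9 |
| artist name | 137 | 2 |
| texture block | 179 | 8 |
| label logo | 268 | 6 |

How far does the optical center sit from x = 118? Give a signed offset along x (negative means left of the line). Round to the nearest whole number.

≈ 140

Weights sum to 5 + 4 + 9 + 2 + 8 + 6 = 34.
x-moment: 5·351 + 4·368 + 9·247 + 2·137 + 8·179 + 6·268 = 8764; centroid 8764/34 ≈ 257.76.
Against x = 118, that's 257.76 − 118 = 139.76.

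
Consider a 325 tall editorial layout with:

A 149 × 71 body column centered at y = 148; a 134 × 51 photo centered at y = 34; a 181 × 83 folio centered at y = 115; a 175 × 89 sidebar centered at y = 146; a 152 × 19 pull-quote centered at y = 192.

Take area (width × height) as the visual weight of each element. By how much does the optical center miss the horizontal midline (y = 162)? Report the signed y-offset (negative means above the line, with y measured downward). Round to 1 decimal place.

≈ -37.2

Taking area as weight: body column 149·71 = 10579, photo 134·51 = 6834, folio 181·83 = 15023, sidebar 175·89 = 15575, pull-quote 152·19 = 2888. Sum 50899.
y: (10579·148 + 6834·34 + 15023·115 + 15575·146 + 2888·192) / 50899 = 6354139 / 50899 ≈ 124.84
Offset from y = 162: 124.84 − 162 ≈ -37.16.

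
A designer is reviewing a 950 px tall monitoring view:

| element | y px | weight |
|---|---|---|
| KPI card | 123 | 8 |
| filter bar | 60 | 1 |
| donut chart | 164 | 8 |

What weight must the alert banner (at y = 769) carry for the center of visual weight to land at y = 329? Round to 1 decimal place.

w ≈ 7.4

Existing Σw = 17 (8 + 1 + 8); existing moment 8·123 + 1·60 + 8·164 = 2356.
For the centroid to hit 329: (2356 + w·769) / (17 + w) = 329.
Rearranging, w·(769 − 329) = 329·17 − 2356 = 3237, so w ≈ 3237/440 = 7.36.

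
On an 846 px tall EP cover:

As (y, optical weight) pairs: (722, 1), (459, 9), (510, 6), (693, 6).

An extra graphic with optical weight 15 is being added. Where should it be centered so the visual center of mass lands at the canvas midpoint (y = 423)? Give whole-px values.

After adding the extra graphic, total weight = 1 + 9 + 6 + 6 + 15 = 37.
y: target moment 37×423 = 15651; current 1·722 + 9·459 + 6·510 + 6·693 = 12071; the extra graphic supplies 3580, so y = 3580/15 ≈ 238.67.

y ≈ 239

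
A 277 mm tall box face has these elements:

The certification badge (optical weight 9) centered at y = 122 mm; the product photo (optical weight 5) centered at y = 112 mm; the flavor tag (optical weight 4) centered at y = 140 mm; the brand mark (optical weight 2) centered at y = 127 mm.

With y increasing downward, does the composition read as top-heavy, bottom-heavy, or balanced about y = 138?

top-heavy

Weights sum to 9 + 5 + 4 + 2 = 20.
y: (9·122 + 5·112 + 4·140 + 2·127) / 20 = 2472 / 20 ≈ 123.60
Since 123.6 is above (smaller y than) 138, the composition reads top-heavy.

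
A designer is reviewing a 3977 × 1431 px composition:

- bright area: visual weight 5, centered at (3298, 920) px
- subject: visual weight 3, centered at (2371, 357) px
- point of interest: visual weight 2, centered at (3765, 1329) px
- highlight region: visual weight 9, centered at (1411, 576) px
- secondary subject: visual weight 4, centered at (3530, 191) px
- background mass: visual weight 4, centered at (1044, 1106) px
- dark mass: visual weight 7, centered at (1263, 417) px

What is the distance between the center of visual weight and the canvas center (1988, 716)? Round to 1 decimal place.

≈ 127.6 px

Total weight = 5 + 3 + 2 + 9 + 4 + 4 + 7 = 34.
x: (5·3298 + 3·2371 + 2·3765 + 9·1411 + 4·3530 + 4·1044 + 7·1263) / 34 = 70969 / 34 ≈ 2087.32
y: (5·920 + 3·357 + 2·1329 + 9·576 + 4·191 + 4·1106 + 7·417) / 34 = 21620 / 34 ≈ 635.88
From (1988, 716): dx = 99.32, dy = -80.12, so the distance is √(dx²+dy²) ≈ 127.61.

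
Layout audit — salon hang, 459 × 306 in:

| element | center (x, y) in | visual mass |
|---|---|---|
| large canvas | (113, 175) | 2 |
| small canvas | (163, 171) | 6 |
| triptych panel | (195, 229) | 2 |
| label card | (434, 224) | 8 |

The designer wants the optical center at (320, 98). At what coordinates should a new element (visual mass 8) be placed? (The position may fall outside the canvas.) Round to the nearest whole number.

(407, -135)

After adding the new element, total weight = 2 + 6 + 2 + 8 + 8 = 26.
x: target moment 26×320 = 8320; current 2·113 + 6·163 + 2·195 + 8·434 = 5066; the new element supplies 3254, so x = 3254/8 ≈ 406.75.
y: target moment 26×98 = 2548; current 2·175 + 6·171 + 2·229 + 8·224 = 3626; the new element supplies -1078, so y = -1078/8 ≈ -134.75.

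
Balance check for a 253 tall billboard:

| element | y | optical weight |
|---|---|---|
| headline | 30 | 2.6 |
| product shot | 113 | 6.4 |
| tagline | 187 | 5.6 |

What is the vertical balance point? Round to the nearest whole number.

Total weight = 2.6 + 6.4 + 5.6 = 14.6.
Σw·y = 2.6·30 + 6.4·113 + 5.6·187 = 1848.4, so ȳ = 1848.4/14.6 ≈ 126.60.

y ≈ 127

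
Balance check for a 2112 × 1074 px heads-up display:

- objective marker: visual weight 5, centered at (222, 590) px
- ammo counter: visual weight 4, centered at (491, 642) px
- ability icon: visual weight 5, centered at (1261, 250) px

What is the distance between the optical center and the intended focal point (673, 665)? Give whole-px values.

≈ 182 px

Σw = 5 + 4 + 5 = 14.
x-moment: 5·222 + 4·491 + 5·1261 = 9379; centroid 9379/14 ≈ 669.93.
y-moment: 5·590 + 4·642 + 5·250 = 6768; centroid 6768/14 ≈ 483.43.
Offset from (673, 665): Δx ≈ -3.07, Δy ≈ -181.57; distance = √(Δx² + Δy²) ≈ 181.60.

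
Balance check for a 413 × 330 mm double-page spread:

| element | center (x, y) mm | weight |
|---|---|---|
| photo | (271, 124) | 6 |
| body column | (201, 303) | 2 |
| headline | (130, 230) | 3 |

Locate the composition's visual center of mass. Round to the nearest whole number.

Total weight = 6 + 2 + 3 = 11.
Σw·x = 6·271 + 2·201 + 3·130 = 2418, so x̄ = 2418/11 ≈ 219.82.
Σw·y = 6·124 + 2·303 + 3·230 = 2040, so ȳ = 2040/11 ≈ 185.45.

(220, 185)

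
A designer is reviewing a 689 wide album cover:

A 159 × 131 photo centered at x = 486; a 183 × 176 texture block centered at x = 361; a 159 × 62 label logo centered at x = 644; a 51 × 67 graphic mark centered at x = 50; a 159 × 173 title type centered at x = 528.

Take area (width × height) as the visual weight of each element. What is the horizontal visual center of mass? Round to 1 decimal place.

x ≈ 456.1

Areas → weights: photo 159·131 = 20829, texture block 183·176 = 32208, label logo 159·62 = 9858, graphic mark 51·67 = 3417, title type 159·173 = 27507; Σw = 93819.
Σw·x = 20829·486 + 32208·361 + 9858·644 + 3417·50 + 27507·528 = 42793080, so x̄ = 42793080/93819 ≈ 456.12.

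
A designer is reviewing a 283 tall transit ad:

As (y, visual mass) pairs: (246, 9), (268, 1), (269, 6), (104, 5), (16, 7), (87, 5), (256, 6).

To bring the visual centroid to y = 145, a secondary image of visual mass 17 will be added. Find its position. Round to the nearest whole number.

With the secondary image, Σw becomes 9 + 1 + 6 + 5 + 7 + 5 + 6 + 17 = 56.
y: need Σw·y = 56·145 = 8120. Existing = 9·246 + 1·268 + 6·269 + 5·104 + 7·16 + 5·87 + 6·256 = 6699. Remainder 1421 / 17 ≈ 83.59.

y ≈ 84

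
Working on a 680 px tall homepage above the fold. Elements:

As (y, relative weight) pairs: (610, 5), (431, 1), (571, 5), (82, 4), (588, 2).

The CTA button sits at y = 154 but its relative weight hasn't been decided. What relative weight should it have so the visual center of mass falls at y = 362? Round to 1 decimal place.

w ≈ 8.1

Fixed elements: Σw = 5 + 1 + 5 + 4 + 2 = 17, Σw·y = 5·610 + 1·431 + 5·571 + 4·82 + 2·588 = 7840.
Balance at y = 362 requires (7840 + w·154) / (17 + w) = 362.
Rearranging, w·(154 − 362) = 362·17 − 7840 = -1686, so w ≈ -1686/-208 = 8.11.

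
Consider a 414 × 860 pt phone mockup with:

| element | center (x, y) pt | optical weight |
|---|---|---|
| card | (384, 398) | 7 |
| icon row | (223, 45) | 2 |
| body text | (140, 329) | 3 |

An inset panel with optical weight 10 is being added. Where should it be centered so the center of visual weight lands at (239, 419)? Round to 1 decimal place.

With the inset panel, Σw becomes 7 + 2 + 3 + 10 = 22.
x: target moment 22×239 = 5258; current 7·384 + 2·223 + 3·140 = 3554; the inset panel supplies 1704, so x = 1704/10 ≈ 170.40.
y: target moment 22×419 = 9218; current 7·398 + 2·45 + 3·329 = 3863; the inset panel supplies 5355, so y = 5355/10 ≈ 535.50.

(170.4, 535.5)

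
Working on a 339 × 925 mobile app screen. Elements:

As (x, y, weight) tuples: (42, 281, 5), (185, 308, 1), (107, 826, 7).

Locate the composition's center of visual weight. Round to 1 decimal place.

Total weight = 5 + 1 + 7 = 13.
x: (5·42 + 1·185 + 7·107) / 13 = 1144 / 13 ≈ 88.00
y: (5·281 + 1·308 + 7·826) / 13 = 7495 / 13 ≈ 576.54

(88.0, 576.5)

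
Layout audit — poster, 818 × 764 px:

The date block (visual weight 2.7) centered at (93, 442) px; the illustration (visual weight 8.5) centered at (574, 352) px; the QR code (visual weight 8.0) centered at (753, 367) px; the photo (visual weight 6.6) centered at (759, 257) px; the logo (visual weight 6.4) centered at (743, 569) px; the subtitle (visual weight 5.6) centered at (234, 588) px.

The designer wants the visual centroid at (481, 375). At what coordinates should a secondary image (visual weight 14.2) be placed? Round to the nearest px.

(196, 264)

With the secondary image, Σw becomes 2.7 + 8.5 + 8.0 + 6.6 + 6.4 + 5.6 + 14.2 = 52.0.
Along x: (22229.1 + 14.2·x) / 52.0 = 481 (existing moment 2.7·93 + 8.5·574 + 8.0·753 + 6.6·759 + 6.4·743 + 5.6·234 = 22229.1) ⇒ x = (25012.0 − 22229.1) / 14.2 ≈ 195.98.
Along y: (15752.0 + 14.2·y) / 52.0 = 375 (existing moment 2.7·442 + 8.5·352 + 8.0·367 + 6.6·257 + 6.4·569 + 5.6·588 = 15752.0) ⇒ y = (19500.0 − 15752.0) / 14.2 ≈ 263.94.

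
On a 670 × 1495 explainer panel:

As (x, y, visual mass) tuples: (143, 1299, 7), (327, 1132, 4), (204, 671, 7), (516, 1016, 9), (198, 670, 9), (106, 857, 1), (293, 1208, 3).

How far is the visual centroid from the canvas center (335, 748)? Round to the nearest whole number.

Σw = 7 + 4 + 7 + 9 + 9 + 1 + 3 = 40.
x-moment: 7·143 + 4·327 + 7·204 + 9·516 + 9·198 + 1·106 + 3·293 = 11148; centroid 11148/40 ≈ 278.70.
y-moment: 7·1299 + 4·1132 + 7·671 + 9·1016 + 9·670 + 1·857 + 3·1208 = 37973; centroid 37973/40 ≈ 949.33.
Offset from (335, 748): Δx ≈ -56.30, Δy ≈ 201.33; distance = √(Δx² + Δy²) ≈ 209.05.

≈ 209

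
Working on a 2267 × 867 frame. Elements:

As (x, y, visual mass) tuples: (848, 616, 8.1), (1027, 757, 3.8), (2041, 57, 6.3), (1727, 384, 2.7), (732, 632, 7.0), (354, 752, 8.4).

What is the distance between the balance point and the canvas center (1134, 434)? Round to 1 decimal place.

≈ 176.1

Σw = 8.1 + 3.8 + 6.3 + 2.7 + 7.0 + 8.4 = 36.3.
Σw·x = 36390.2; x̄ = 36390.2/36.3 ≈ 1002.48.
Σw·y = 20002.9; ȳ = 20002.9/36.3 ≈ 551.04.
Relative to (1134, 434): Δ = (-131.52, 117.04); |Δ| = √(-131.52² + 117.04²) ≈ 176.06.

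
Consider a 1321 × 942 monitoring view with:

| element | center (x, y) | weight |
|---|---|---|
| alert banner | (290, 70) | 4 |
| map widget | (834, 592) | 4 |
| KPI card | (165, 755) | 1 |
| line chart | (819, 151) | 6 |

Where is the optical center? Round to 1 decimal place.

(638.3, 287.3)

Weights sum to 4 + 4 + 1 + 6 = 15.
x-moment: 4·290 + 4·834 + 1·165 + 6·819 = 9575; centroid 9575/15 ≈ 638.33.
y-moment: 4·70 + 4·592 + 1·755 + 6·151 = 4309; centroid 4309/15 ≈ 287.27.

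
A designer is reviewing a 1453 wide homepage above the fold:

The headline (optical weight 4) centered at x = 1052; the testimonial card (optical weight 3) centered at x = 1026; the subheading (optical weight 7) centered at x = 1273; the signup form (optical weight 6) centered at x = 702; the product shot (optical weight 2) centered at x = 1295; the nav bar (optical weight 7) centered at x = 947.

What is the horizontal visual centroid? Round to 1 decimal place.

Total weight = 4 + 3 + 7 + 6 + 2 + 7 = 29.
Σw·x = 29628; x̄ = 29628/29 ≈ 1021.66.

x ≈ 1021.7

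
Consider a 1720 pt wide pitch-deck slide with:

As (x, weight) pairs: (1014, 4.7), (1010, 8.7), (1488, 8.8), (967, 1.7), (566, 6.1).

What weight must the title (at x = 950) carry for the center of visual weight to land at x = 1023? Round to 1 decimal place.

w ≈ 14.4

Fixed elements: Σw = 4.7 + 8.7 + 8.8 + 1.7 + 6.1 = 30.0, Σw·x = 4.7·1014 + 8.7·1010 + 8.8·1488 + 1.7·967 + 6.1·566 = 31743.7.
Set Σw·x/Σw = 1023: (31743.7 + 950w) = 1023·(30.0 + w).
Rearranging, w·(950 − 1023) = 1023·30.0 − 31743.7 = -1053.7, so w ≈ -1053.7/-73 = 14.43.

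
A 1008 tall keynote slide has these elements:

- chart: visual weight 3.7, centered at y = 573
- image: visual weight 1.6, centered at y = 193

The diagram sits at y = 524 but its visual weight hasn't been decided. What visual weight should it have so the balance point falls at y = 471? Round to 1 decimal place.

Existing Σw = 5.3 (3.7 + 1.6); existing moment 3.7·573 + 1.6·193 = 2428.9.
Balance at y = 471 requires (2428.9 + w·524) / (5.3 + w) = 471.
Solving: w = (471·5.3 − 2428.9) / (524 − 471) = 67.4 / 53 ≈ 1.27.

w ≈ 1.3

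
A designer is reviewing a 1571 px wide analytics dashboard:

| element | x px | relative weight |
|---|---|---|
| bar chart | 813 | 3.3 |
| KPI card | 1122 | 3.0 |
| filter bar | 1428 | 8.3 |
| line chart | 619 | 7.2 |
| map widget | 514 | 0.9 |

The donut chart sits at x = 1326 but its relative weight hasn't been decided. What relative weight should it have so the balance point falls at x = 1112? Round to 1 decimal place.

Known weights sum to 3.3 + 3.0 + 8.3 + 7.2 + 0.9 = 22.7; their moment is 3.3·813 + 3.0·1122 + 8.3·1428 + 7.2·619 + 0.9·514 = 22820.7.
Set Σw·x/Σw = 1112: (22820.7 + 1326w) = 1112·(22.7 + w).
Rearranging, w·(1326 − 1112) = 1112·22.7 − 22820.7 = 2421.7, so w ≈ 2421.7/214 = 11.32.

w ≈ 11.3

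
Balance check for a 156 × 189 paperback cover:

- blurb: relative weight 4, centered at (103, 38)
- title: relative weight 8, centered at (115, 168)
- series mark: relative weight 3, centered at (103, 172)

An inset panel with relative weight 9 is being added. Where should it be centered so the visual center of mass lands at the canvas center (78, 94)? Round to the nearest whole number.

New total weight: (4 + 8 + 3) + 9 = 24.
x: target moment 24×78 = 1872; current 4·103 + 8·115 + 3·103 = 1641; the inset panel supplies 231, so x = 231/9 ≈ 25.67.
y: target moment 24×94 = 2256; current 4·38 + 8·168 + 3·172 = 2012; the inset panel supplies 244, so y = 244/9 ≈ 27.11.

(26, 27)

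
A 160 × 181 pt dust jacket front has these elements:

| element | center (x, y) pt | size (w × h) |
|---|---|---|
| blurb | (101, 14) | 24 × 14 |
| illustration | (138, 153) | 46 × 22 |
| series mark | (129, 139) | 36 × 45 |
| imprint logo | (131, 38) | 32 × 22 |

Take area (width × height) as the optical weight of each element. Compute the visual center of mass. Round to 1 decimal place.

Areas: blurb 24·14 = 336, illustration 46·22 = 1012, series mark 36·45 = 1620, imprint logo 32·22 = 704. Total weight = 3672.
Σw·x = 336·101 + 1012·138 + 1620·129 + 704·131 = 474796, so x̄ = 474796/3672 ≈ 129.30.
Σw·y = 336·14 + 1012·153 + 1620·139 + 704·38 = 411472, so ȳ = 411472/3672 ≈ 112.06.

(129.3, 112.1)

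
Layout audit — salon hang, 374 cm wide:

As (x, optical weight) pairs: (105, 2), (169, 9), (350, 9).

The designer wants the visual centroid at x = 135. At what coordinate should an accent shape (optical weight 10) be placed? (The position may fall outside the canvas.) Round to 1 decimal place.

With the accent shape, Σw becomes 2 + 9 + 9 + 10 = 30.
Along x: (4881 + 10·x) / 30 = 135 (existing moment 2·105 + 9·169 + 9·350 = 4881) ⇒ x = (4050 − 4881) / 10 ≈ -83.10.

x ≈ -83.1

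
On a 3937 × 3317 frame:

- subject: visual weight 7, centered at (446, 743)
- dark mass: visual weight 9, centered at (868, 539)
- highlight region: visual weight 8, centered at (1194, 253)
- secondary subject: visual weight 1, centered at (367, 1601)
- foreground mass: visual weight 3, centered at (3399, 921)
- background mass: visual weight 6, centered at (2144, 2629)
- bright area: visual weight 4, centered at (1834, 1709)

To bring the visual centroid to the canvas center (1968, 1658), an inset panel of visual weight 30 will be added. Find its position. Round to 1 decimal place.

(2752.5, 2456.5)

After adding the inset panel, total weight = 7 + 9 + 8 + 1 + 3 + 6 + 4 + 30 = 68.
x: target moment 68×1968 = 133824; current 7·446 + 9·868 + 8·1194 + 1·367 + 3·3399 + 6·2144 + 4·1834 = 51250; the inset panel supplies 82574, so x = 82574/30 ≈ 2752.47.
y: target moment 68×1658 = 112744; current 7·743 + 9·539 + 8·253 + 1·1601 + 3·921 + 6·2629 + 4·1709 = 39050; the inset panel supplies 73694, so y = 73694/30 ≈ 2456.47.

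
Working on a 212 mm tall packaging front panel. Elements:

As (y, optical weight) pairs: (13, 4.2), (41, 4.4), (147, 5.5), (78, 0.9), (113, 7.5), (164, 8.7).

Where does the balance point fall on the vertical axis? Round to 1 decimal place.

y ≈ 108.6

Σw = 4.2 + 4.4 + 5.5 + 0.9 + 7.5 + 8.7 = 31.2.
y-moment: 4.2·13 + 4.4·41 + 5.5·147 + 0.9·78 + 7.5·113 + 8.7·164 = 3388.0; centroid 3388.0/31.2 ≈ 108.59.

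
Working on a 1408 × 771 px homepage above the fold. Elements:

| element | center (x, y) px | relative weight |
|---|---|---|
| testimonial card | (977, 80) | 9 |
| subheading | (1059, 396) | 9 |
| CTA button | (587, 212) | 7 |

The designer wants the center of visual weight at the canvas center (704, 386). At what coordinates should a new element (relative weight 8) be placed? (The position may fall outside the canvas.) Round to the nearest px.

(100, 871)

With the new element, Σw becomes 9 + 9 + 7 + 8 = 33.
x: target moment 33×704 = 23232; current 9·977 + 9·1059 + 7·587 = 22433; the new element supplies 799, so x = 799/8 ≈ 99.88.
y: target moment 33×386 = 12738; current 9·80 + 9·396 + 7·212 = 5768; the new element supplies 6970, so y = 6970/8 ≈ 871.25.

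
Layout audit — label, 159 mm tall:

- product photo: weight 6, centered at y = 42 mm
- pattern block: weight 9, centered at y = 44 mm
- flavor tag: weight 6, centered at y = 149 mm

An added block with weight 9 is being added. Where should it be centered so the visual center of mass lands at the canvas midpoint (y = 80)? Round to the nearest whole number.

New total weight: (6 + 9 + 6) + 9 = 30.
y: target moment 30×80 = 2400; current 6·42 + 9·44 + 6·149 = 1542; the added block supplies 858, so y = 858/9 ≈ 95.33.

y ≈ 95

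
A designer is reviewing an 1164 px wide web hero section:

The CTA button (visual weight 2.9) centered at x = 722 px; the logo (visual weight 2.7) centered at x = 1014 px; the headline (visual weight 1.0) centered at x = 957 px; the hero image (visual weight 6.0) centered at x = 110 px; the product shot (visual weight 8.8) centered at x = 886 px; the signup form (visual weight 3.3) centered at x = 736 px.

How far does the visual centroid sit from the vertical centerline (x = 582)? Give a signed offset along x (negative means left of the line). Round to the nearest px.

Total weight = 2.9 + 2.7 + 1.0 + 6.0 + 8.8 + 3.3 = 24.7.
x: moment 16674.2 / weight 24.7 ≈ 675.07
Difference: 675.07 − 582 ≈ 93.07.

≈ 93 px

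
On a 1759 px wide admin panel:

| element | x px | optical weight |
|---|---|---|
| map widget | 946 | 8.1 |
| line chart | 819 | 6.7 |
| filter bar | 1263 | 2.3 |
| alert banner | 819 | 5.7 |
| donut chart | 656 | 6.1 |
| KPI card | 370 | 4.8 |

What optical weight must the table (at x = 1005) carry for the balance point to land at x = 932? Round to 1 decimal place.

Fixed elements: Σw = 8.1 + 6.7 + 2.3 + 5.7 + 6.1 + 4.8 = 33.7, Σw·x = 8.1·946 + 6.7·819 + 2.3·1263 + 5.7·819 + 6.1·656 + 4.8·370 = 26500.7.
Set Σw·x/Σw = 932: (26500.7 + 1005w) = 932·(33.7 + w).
Solving: w = (932·33.7 − 26500.7) / (1005 − 932) = 4907.7 / 73 ≈ 67.23.

w ≈ 67.2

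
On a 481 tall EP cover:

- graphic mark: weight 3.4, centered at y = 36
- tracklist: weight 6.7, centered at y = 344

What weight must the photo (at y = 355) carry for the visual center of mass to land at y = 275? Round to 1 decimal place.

w ≈ 4.4

Existing Σw = 10.1 (3.4 + 6.7); existing moment 3.4·36 + 6.7·344 = 2427.2.
Set Σw·y/Σw = 275: (2427.2 + 355w) = 275·(10.1 + w).
Solving: w = (275·10.1 − 2427.2) / (355 − 275) = 350.3 / 80 ≈ 4.38.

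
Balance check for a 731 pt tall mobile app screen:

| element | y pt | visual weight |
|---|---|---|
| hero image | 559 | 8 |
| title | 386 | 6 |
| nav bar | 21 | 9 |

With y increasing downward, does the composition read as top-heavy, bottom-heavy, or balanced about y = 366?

top-heavy

Weights sum to 8 + 6 + 9 = 23.
y-moment: 8·559 + 6·386 + 9·21 = 6977; centroid 6977/23 ≈ 303.35.
303.3 vs midline 366 → top-heavy.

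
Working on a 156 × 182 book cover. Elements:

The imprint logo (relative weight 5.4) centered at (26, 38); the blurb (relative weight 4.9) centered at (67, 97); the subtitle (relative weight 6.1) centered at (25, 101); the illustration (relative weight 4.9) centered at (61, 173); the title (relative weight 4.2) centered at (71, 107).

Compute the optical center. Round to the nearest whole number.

(48, 102)

Total weight = 5.4 + 4.9 + 6.1 + 4.9 + 4.2 = 25.5.
Σw·x = 5.4·26 + 4.9·67 + 6.1·25 + 4.9·61 + 4.2·71 = 1218.3, so x̄ = 1218.3/25.5 ≈ 47.78.
Σw·y = 5.4·38 + 4.9·97 + 6.1·101 + 4.9·173 + 4.2·107 = 2593.7, so ȳ = 2593.7/25.5 ≈ 101.71.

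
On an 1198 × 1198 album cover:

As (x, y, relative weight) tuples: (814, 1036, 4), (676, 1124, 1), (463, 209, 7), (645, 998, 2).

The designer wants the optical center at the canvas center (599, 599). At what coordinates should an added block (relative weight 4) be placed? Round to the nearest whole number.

(580, 514)

New total weight: (4 + 1 + 7 + 2) + 4 = 18.
x: need Σw·x = 18·599 = 10782. Existing = 4·814 + 1·676 + 7·463 + 2·645 = 8463. Remainder 2319 / 4 ≈ 579.75.
y: need Σw·y = 18·599 = 10782. Existing = 4·1036 + 1·1124 + 7·209 + 2·998 = 8727. Remainder 2055 / 4 ≈ 513.75.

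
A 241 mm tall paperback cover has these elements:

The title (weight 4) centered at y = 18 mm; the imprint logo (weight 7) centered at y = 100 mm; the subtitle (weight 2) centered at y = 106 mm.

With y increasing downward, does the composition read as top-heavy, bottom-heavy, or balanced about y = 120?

Total weight = 4 + 7 + 2 = 13.
y: (4·18 + 7·100 + 2·106) / 13 = 984 / 13 ≈ 75.69
Since 75.7 is above (smaller y than) 120, the composition reads top-heavy.

top-heavy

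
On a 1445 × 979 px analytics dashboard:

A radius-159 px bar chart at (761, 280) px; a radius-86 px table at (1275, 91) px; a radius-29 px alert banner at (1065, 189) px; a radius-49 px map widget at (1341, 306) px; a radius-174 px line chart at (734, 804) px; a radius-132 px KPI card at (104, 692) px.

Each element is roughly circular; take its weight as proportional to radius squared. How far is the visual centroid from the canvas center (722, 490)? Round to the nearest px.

Weights ∝ r²: bar chart 159² = 25281, table 86² = 7396, alert banner 29² = 841, map widget 49² = 2401, line chart 174² = 30276, KPI card 132² = 17424; Σw = 83619.
x: moment 56818827 / weight 83619 ≈ 679.50
Σw·y = 45044683; ȳ = 45044683/83619 ≈ 538.69.
Offset from (722, 490): Δx ≈ -42.50, Δy ≈ 48.69; distance = √(Δx² + Δy²) ≈ 64.63.

≈ 65 px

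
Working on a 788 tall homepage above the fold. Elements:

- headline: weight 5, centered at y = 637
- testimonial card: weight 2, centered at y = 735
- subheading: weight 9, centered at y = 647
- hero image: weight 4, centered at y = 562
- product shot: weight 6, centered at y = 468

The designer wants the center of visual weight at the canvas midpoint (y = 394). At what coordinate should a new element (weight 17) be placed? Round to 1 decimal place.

y ≈ 82.8

With the new element, Σw becomes 5 + 2 + 9 + 4 + 6 + 17 = 43.
Along y: (15534 + 17·y) / 43 = 394 (existing moment 5·637 + 2·735 + 9·647 + 4·562 + 6·468 = 15534) ⇒ y = (16942 − 15534) / 17 ≈ 82.82.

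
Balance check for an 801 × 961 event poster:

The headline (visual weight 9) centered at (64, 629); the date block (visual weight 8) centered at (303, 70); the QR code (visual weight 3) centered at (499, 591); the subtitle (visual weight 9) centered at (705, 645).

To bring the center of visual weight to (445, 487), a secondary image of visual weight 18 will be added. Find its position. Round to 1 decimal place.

(559.6, 505.0)

After adding the secondary image, total weight = 9 + 8 + 3 + 9 + 18 = 47.
x: need Σw·x = 47·445 = 20915. Existing = 9·64 + 8·303 + 3·499 + 9·705 = 10842. Remainder 10073 / 18 ≈ 559.61.
y: need Σw·y = 47·487 = 22889. Existing = 9·629 + 8·70 + 3·591 + 9·645 = 13799. Remainder 9090 / 18 ≈ 505.00.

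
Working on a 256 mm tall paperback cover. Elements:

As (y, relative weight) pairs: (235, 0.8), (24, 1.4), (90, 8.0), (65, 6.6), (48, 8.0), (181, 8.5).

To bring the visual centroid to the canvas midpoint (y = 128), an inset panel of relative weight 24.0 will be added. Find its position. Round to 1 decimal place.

y ≈ 168.4

With the inset panel, Σw becomes 0.8 + 1.4 + 8.0 + 6.6 + 8.0 + 8.5 + 24.0 = 57.3.
y: need Σw·y = 57.3·128 = 7334.4. Existing = 0.8·235 + 1.4·24 + 8.0·90 + 6.6·65 + 8.0·48 + 8.5·181 = 3293.1. Remainder 4041.3 / 24.0 ≈ 168.39.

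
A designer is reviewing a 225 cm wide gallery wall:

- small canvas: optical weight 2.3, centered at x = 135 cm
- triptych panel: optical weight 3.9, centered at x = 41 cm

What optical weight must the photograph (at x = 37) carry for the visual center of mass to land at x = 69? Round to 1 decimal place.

Fixed elements: Σw = 2.3 + 3.9 = 6.2, Σw·x = 2.3·135 + 3.9·41 = 470.4.
Balance at x = 69 requires (470.4 + w·37) / (6.2 + w) = 69.
So w = (69·6.2 − 470.4)/(37 − 69) = -42.6/-32 ≈ 1.33.

w ≈ 1.3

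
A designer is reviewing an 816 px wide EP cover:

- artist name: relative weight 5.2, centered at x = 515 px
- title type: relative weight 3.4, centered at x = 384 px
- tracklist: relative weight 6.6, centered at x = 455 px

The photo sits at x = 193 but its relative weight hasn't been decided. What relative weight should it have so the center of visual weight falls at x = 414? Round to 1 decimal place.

w ≈ 3.1

Existing Σw = 15.2 (5.2 + 3.4 + 6.6); existing moment 5.2·515 + 3.4·384 + 6.6·455 = 6986.6.
For the centroid to hit 414: (6986.6 + w·193) / (15.2 + w) = 414.
So w = (414·15.2 − 6986.6)/(193 − 414) = -693.8/-221 ≈ 3.14.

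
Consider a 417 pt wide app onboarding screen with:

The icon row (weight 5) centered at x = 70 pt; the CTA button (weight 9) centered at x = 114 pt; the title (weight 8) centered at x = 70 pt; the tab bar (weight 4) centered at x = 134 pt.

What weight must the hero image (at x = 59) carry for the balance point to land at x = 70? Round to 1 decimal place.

w ≈ 59.3

Existing Σw = 26 (5 + 9 + 8 + 4); existing moment 5·70 + 9·114 + 8·70 + 4·134 = 2472.
Set Σw·x/Σw = 70: (2472 + 59w) = 70·(26 + w).
Solving: w = (70·26 − 2472) / (59 − 70) = -652 / -11 ≈ 59.27.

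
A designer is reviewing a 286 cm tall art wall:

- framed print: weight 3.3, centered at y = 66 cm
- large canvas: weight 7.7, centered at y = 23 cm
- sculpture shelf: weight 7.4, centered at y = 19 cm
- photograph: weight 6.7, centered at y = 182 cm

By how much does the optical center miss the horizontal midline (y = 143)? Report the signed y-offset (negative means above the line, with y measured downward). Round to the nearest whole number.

Σw = 3.3 + 7.7 + 7.4 + 6.7 = 25.1.
y: (3.3·66 + 7.7·23 + 7.4·19 + 6.7·182) / 25.1 = 1754.9 / 25.1 ≈ 69.92
Offset from y = 143: 69.92 − 143 ≈ -73.08.

≈ -73 cm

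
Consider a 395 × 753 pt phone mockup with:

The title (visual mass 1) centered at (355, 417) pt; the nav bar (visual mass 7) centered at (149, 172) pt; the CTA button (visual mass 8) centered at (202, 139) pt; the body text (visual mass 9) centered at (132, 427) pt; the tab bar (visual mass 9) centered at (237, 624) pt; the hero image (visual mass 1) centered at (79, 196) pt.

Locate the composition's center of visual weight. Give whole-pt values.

(183, 354)

Weights sum to 1 + 7 + 8 + 9 + 9 + 1 = 35.
x: (1·355 + 7·149 + 8·202 + 9·132 + 9·237 + 1·79) / 35 = 6414 / 35 ≈ 183.26
y: (1·417 + 7·172 + 8·139 + 9·427 + 9·624 + 1·196) / 35 = 12388 / 35 ≈ 353.94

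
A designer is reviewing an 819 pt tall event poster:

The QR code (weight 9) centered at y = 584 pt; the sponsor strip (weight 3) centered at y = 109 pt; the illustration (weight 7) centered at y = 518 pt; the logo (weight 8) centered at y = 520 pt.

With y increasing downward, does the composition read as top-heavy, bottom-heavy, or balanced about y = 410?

Total weight = 9 + 3 + 7 + 8 = 27.
Σw·y = 9·584 + 3·109 + 7·518 + 8·520 = 13369, so ȳ = 13369/27 ≈ 495.15.
Since 495.1 is below (larger y than) 410, the composition reads bottom-heavy.

bottom-heavy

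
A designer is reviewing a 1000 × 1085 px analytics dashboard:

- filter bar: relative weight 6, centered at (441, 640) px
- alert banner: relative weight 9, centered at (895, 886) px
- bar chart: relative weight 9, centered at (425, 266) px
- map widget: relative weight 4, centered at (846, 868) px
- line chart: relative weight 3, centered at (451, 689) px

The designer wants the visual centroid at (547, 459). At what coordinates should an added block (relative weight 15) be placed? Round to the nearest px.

(393, 91)

After adding the added block, total weight = 6 + 9 + 9 + 4 + 3 + 15 = 46.
Along x: (19263 + 15·x) / 46 = 547 (existing moment 6·441 + 9·895 + 9·425 + 4·846 + 3·451 = 19263) ⇒ x = (25162 − 19263) / 15 ≈ 393.27.
Along y: (19747 + 15·y) / 46 = 459 (existing moment 6·640 + 9·886 + 9·266 + 4·868 + 3·689 = 19747) ⇒ y = (21114 − 19747) / 15 ≈ 91.13.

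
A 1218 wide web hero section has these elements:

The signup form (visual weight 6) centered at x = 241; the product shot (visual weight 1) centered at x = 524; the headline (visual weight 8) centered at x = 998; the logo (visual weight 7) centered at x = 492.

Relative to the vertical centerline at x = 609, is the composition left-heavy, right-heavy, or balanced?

balanced

Weights sum to 6 + 1 + 8 + 7 = 22.
x-moment: 6·241 + 1·524 + 8·998 + 7·492 = 13398; centroid 13398/22 ≈ 609.00.
The centroid 609.00 matches the midline at 609, so the layout is balanced.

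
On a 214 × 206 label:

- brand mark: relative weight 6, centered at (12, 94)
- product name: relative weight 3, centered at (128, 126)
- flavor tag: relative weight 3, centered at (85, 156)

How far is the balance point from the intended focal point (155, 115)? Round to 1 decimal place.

≈ 95.8

Σw = 6 + 3 + 3 = 12.
x-moment: 6·12 + 3·128 + 3·85 = 711; centroid 711/12 ≈ 59.25.
y-moment: 6·94 + 3·126 + 3·156 = 1410; centroid 1410/12 ≈ 117.50.
Relative to (155, 115): Δ = (-95.75, 2.50); |Δ| = √(-95.75² + 2.50²) ≈ 95.78.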